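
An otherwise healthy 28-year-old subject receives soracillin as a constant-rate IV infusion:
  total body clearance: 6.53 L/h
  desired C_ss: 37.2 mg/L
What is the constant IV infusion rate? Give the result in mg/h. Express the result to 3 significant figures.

243 mg/h

At steady state, infusion rate R₀ = Css × CL = 37.2 × 6.530 = 242.9 mg/h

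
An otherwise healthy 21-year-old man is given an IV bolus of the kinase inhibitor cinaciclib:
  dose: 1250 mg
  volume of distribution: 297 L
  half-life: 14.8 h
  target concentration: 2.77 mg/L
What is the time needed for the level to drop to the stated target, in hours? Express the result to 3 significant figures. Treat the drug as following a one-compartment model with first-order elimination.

8.93 h

C₀ = Dose / Vd = 1250 / 297 = 4.209 mg/L
k = ln2 / t½ = 0.693147 / 14.8 = 0.04683 h⁻¹
t = ln(C₀ / C) / k = ln(4.209 / 2.77) / 0.04683
  = ln(1.519) / 0.04683 = 0.4181 / 0.04683 = 8.928 h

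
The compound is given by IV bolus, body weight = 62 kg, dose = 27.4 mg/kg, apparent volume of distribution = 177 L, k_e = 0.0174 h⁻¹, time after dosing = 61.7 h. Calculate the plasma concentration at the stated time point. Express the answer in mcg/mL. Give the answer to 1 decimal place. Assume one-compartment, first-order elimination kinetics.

Total dose = 27.4 × 62 = 1699 mg
C₀ = Dose / Vd = 1699 / 177 = 9.599 mg/L
C = C₀ · e^(−k·t) = 9.599 × e^(−0.01740 × 61.7)
  = 9.599 × 0.3418 = 3.281 mg/L
(3.281 mg/L = 3.281 mcg/mL)

3.3 mcg/mL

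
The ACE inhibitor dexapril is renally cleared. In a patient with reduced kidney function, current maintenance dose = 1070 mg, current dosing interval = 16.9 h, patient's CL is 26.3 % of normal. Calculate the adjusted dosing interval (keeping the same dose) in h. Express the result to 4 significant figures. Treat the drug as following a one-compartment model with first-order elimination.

To keep the same average steady-state level, dosing rate must scale with clearance.
CL ratio = 26.3 / 100 = 0.2630
New interval (same dose) = 16.9 / 0.2630 = 64.26 h

64.26 h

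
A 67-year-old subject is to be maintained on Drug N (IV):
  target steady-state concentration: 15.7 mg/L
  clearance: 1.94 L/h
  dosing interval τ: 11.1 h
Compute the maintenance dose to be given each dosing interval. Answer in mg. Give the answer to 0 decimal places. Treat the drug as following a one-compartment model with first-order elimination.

At steady state, Dose/τ = Css × CL.
Dose = Css × CL × τ = 15.7 × 1.940 × 11.1 = 338.1 mg

338 mg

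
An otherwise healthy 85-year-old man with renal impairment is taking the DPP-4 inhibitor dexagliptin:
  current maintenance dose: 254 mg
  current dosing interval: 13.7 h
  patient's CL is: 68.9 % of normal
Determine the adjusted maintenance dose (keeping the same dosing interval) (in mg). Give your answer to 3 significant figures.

175 mg

To keep the same average steady-state level, dosing rate must scale with clearance.
CL ratio = 68.9 / 100 = 0.6890
New dose (same interval) = 254 × 0.6890 = 175.0 mg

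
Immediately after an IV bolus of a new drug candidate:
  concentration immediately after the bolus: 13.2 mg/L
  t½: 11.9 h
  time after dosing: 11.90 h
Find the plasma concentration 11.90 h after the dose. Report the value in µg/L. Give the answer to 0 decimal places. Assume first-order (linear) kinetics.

6600 µg/L

k = ln2 / t½ = 0.693147 / 11.9 = 0.05825 h⁻¹
t / t½ = 11.90 / 11.9 = 1 half-lives
C = C₀ × (1/2)^1 = 13.20 × 0.5000 = 6.600 mg/L
Convert: 6.600 mg/L × 1000 = 6600 µg/L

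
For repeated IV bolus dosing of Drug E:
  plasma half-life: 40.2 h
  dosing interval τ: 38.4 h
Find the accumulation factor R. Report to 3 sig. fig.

k = ln2 / t½ = 0.693147 / 40.2 = 0.01724 h⁻¹
e^(−kτ) = e^(−0.01724 × 38.4) = 0.5158
Accumulation ratio R = 1 / (1 − e^(−kτ)) = 1 / (1 − 0.5158) = 2.065

2.07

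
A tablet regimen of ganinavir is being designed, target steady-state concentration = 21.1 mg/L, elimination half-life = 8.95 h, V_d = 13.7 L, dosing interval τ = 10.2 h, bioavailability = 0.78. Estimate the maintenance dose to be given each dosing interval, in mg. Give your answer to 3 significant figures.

293 mg

k = ln2 / t½ = 0.693147 / 8.95 = 0.07745 h⁻¹
CL = k × Vd = 0.07745 × 13.7 = 1.061 L/h
At steady state, F × (Dose/τ) = Css × CL.
Dose = Css × CL × τ / F = 21.1 × 1.061 × 10.2 / 0.78 = 292.8 mg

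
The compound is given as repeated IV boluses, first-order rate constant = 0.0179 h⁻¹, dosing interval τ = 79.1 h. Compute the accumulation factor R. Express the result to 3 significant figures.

e^(−kτ) = e^(−0.01790 × 79.1) = 0.2427
Accumulation ratio R = 1 / (1 − e^(−kτ)) = 1 / (1 − 0.2427) = 1.320

1.32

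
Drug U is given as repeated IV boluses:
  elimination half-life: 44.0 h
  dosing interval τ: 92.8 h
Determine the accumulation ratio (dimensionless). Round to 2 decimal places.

1.30

k = ln2 / t½ = 0.693147 / 44.0 = 0.01575 h⁻¹
e^(−kτ) = e^(−0.01575 × 92.8) = 0.2319
Accumulation ratio R = 1 / (1 − e^(−kτ)) = 1 / (1 − 0.2319) = 1.302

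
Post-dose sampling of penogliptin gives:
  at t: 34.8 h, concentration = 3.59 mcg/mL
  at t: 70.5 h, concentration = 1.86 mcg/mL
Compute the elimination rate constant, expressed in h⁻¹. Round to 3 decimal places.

k = ln(C₁/C₂) / (t₂ − t₁) = ln(3.59/1.86) / (70.5 − 34.8)
  = 0.6576 / 35.70 = 0.01842 h⁻¹

0.018 h⁻¹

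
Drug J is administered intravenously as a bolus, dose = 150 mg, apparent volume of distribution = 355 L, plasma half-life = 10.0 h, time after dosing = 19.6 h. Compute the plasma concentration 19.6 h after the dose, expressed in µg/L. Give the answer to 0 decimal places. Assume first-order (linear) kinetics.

109 µg/L

C₀ = Dose / Vd = 150.0 / 355 = 0.4225 mg/L
k = ln2 / t½ = 0.693147 / 10.0 = 0.06931 h⁻¹
C = C₀ · e^(−k·t) = 0.4225 × e^(−0.06931 × 19.6)
  = 0.4225 × 0.2571 = 0.1086 mg/L
Convert: 0.1086 mg/L × 1000 = 108.6 µg/L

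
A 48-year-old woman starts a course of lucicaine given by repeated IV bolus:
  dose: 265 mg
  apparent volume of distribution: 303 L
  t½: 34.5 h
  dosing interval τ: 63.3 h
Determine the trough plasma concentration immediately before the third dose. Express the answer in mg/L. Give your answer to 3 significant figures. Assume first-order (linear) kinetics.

0.314 mg/L

C₀ per dose = Dose / Vd = 265 / 303 = 0.8746 mg/L
k = ln2 / t½ = 0.693147 / 34.5 = 0.02009 h⁻¹
Fraction remaining after one interval: r = e^(−kτ) = e^(−0.02009 × 63.3) = 0.2804
Before dose 3, 2 doses have been given (aged 1τ, 2τ).
C_trough = C₀ × (r + r²) = 0.8746 × (0.2804 + 0.07862) = 0.3140 mg/L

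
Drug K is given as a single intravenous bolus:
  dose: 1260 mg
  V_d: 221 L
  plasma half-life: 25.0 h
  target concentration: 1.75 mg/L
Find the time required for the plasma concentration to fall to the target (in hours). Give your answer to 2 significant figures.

C₀ = Dose / Vd = 1260 / 221 = 5.701 mg/L
k = ln2 / t½ = 0.693147 / 25.0 = 0.02773 h⁻¹
t = ln(C₀ / C) / k = ln(5.701 / 1.75) / 0.02773
  = ln(3.258) / 0.02773 = 1.181 / 0.02773 = 42.59 h

43 h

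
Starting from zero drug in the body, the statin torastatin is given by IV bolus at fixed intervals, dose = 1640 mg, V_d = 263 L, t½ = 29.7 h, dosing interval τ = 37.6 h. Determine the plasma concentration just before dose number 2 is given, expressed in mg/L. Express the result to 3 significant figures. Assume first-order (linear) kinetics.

2.59 mg/L

C₀ per dose = Dose / Vd = 1640 / 263 = 6.236 mg/L
k = ln2 / t½ = 0.693147 / 29.7 = 0.02334 h⁻¹
Fraction remaining after one interval: r = e^(−kτ) = e^(−0.02334 × 37.6) = 0.4158
Before dose 2, 1 dose has been given (aged 1τ).
C_trough = C₀ × r = 6.236 × 0.4158 = 2.593 mg/L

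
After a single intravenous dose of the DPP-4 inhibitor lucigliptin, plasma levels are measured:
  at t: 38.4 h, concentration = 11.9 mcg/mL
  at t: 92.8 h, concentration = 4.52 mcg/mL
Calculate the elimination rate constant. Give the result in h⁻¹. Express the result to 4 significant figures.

0.01779 h⁻¹

k = ln(C₁/C₂) / (t₂ − t₁) = ln(11.9/4.52) / (92.8 − 38.4)
  = 0.9680 / 54.40 = 0.01779 h⁻¹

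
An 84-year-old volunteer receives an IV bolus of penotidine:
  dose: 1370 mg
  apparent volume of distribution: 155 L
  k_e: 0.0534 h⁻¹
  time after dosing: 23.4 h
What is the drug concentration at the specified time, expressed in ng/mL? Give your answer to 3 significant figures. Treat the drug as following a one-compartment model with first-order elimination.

2530 ng/mL

C₀ = Dose / Vd = 1370 / 155 = 8.839 mg/L
C = C₀ · e^(−k·t) = 8.839 × e^(−0.05340 × 23.4)
  = 8.839 × 0.2866 = 2.533 mg/L
Convert: 2.533 mg/L × 1000 = 2533 ng/mL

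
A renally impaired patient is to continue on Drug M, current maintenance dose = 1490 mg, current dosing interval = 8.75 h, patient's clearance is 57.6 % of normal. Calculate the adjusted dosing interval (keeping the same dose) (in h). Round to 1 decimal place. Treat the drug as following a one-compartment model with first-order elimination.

To keep the same average steady-state level, dosing rate must scale with clearance.
CL ratio = 57.6 / 100 = 0.5760
New interval (same dose) = 8.75 / 0.5760 = 15.19 h

15.2 h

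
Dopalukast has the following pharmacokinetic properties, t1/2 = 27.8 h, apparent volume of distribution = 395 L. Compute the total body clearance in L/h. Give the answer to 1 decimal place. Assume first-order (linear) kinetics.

k = ln2 / t½ = 0.693147 / 27.8 = 0.02493 h⁻¹
CL = k × Vd = 0.02493 × 395 = 9.847 L/h

9.8 L/h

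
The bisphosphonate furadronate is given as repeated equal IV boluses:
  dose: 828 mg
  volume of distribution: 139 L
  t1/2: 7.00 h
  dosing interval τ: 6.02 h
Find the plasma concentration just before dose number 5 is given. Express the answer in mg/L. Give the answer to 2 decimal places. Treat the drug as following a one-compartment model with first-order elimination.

6.64 mg/L

C₀ per dose = Dose / Vd = 828 / 139 = 5.957 mg/L
k = ln2 / t½ = 0.693147 / 7.00 = 0.09902 h⁻¹
Fraction remaining after one interval: r = e^(−kτ) = e^(−0.09902 × 6.02) = 0.5510
Before dose 5, 4 doses have been given (aged 1τ, 2τ, 3τ, 4τ).
C_trough = C₀ × (r + r² + … + r^4) = C₀ × r(1−r^4)/(1−r)
        = 5.957 × 0.5510 × (1 − 0.09217) / (1 − 0.5510) = 6.636 mg/L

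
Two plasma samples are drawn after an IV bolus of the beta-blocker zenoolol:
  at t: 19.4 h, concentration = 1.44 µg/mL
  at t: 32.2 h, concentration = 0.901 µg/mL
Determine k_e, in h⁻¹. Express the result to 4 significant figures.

0.03663 h⁻¹

k = ln(C₁/C₂) / (t₂ − t₁) = ln(1.44/0.901) / (32.2 − 19.4)
  = 0.4689 / 12.80 = 0.03663 h⁻¹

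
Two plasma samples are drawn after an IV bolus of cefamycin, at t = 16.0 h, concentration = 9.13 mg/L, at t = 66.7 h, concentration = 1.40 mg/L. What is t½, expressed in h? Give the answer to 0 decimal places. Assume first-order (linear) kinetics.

k = ln(C₁/C₂) / (t₂ − t₁) = ln(9.13/1.40) / (66.7 − 16.0)
  = 1.875 / 50.70 = 0.03698 h⁻¹
t½ = ln2 / k = 0.693147 / 0.03698 = 18.74 h

19 h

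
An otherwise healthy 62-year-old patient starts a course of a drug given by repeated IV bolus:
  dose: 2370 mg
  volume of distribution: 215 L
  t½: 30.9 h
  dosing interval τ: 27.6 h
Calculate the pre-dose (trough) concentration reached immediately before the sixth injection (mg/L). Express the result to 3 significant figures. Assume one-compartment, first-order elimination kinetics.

C₀ per dose = Dose / Vd = 2370 / 215 = 11.02 mg/L
k = ln2 / t½ = 0.693147 / 30.9 = 0.02243 h⁻¹
Fraction remaining after one interval: r = e^(−kτ) = e^(−0.02243 × 27.6) = 0.5384
Before dose 6, 5 doses have been given (aged 1τ, 2τ, 3τ, 4τ, 5τ).
C_trough = C₀ × (r + r² + … + r^5) = C₀ × r(1−r^5)/(1−r)
        = 11.02 × 0.5384 × (1 − 0.04524) / (1 − 0.5384) = 12.27 mg/L

12.3 mg/L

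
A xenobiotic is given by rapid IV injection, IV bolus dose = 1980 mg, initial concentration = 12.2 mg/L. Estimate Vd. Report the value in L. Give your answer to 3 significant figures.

162 L

Vd = Dose / C₀ = 1980 / 12.2 = 162.3 L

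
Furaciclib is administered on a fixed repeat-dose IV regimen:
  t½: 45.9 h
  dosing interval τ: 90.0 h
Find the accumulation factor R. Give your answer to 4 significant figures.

1.346

k = ln2 / t½ = 0.693147 / 45.9 = 0.01510 h⁻¹
e^(−kτ) = e^(−0.01510 × 90.0) = 0.2569
Accumulation ratio R = 1 / (1 − e^(−kτ)) = 1 / (1 − 0.2569) = 1.346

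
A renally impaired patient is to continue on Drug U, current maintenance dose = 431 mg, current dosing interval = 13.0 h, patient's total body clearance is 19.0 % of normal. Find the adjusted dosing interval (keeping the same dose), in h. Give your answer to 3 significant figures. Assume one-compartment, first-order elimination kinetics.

68.4 h

To keep the same average steady-state level, dosing rate must scale with clearance.
CL ratio = 19.0 / 100 = 0.1900
New interval (same dose) = 13.0 / 0.1900 = 68.42 h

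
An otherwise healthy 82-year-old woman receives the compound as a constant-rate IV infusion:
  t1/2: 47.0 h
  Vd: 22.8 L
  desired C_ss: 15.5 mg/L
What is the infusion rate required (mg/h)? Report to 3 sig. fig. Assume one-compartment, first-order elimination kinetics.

5.21 mg/h

k = ln2 / t½ = 0.693147 / 47.0 = 0.01475 h⁻¹
CL = k × Vd = 0.01475 × 22.8 = 0.3363 L/h
At steady state, infusion rate R₀ = Css × CL = 15.5 × 0.3363 = 5.213 mg/h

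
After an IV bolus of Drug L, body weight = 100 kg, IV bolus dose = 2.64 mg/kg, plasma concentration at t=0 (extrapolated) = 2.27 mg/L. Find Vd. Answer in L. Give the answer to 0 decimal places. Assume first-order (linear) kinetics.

116 L

Dose = 2.64 × 100 = 264.0 mg
Vd = Dose / C₀ = 264.0 / 2.27 = 116.3 L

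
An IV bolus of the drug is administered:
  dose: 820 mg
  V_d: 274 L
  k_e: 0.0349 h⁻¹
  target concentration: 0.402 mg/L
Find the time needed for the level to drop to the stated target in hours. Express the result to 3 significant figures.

57.5 h

C₀ = Dose / Vd = 820.0 / 274 = 2.993 mg/L
t = ln(C₀ / C) / k = ln(2.993 / 0.402) / 0.03490
  = ln(7.445) / 0.03490 = 2.008 / 0.03490 = 57.54 h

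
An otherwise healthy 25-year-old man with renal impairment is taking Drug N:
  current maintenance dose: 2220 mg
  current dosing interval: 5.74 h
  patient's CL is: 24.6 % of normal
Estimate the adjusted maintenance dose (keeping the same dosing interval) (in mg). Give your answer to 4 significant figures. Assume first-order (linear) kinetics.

To keep the same average steady-state level, dosing rate must scale with clearance.
CL ratio = 24.6 / 100 = 0.2460
New dose (same interval) = 2220 × 0.2460 = 546.1 mg

546.1 mg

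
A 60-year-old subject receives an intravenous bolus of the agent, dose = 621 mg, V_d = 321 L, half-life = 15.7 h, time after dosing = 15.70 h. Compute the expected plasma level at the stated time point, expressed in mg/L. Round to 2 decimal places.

0.97 mg/L

C₀ = Dose / Vd = 621.0 / 321 = 1.935 mg/L
k = ln2 / t½ = 0.693147 / 15.7 = 0.04415 h⁻¹
t / t½ = 15.70 / 15.7 = 1 half-lives
C = C₀ × (1/2)^1 = 1.935 × 0.5000 = 0.9675 mg/L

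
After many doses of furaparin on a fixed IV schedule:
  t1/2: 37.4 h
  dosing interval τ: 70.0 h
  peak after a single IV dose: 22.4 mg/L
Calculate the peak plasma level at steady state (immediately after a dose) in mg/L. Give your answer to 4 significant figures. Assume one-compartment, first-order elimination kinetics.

30.82 mg/L

k = ln2 / t½ = 0.693147 / 37.4 = 0.01853 h⁻¹
e^(−kτ) = e^(−0.01853 × 70.0) = 0.2733
Accumulation ratio R = 1 / (1 − e^(−kτ)) = 1 / (1 − 0.2733) = 1.376
Steady-state peak = C₀ × R = 22.4 × 1.376 = 30.82 mg/L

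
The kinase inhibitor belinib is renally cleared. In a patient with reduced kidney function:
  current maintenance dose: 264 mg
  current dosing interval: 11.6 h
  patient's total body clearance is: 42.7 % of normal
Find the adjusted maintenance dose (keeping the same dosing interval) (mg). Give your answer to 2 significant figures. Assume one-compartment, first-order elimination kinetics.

110 mg

To keep the same average steady-state level, dosing rate must scale with clearance.
CL ratio = 42.7 / 100 = 0.4270
New dose (same interval) = 264 × 0.4270 = 112.7 mg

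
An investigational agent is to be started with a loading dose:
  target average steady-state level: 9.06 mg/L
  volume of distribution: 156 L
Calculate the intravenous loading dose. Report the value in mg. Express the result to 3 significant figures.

1410 mg

LD = Css × Vd = 9.06 × 156 = 1413 mg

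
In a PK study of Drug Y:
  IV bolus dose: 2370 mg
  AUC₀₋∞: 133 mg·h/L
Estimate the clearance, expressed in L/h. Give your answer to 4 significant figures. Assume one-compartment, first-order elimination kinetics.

CL = Dose / AUC = 2370 / 133 = 17.82 L/h

17.82 L/h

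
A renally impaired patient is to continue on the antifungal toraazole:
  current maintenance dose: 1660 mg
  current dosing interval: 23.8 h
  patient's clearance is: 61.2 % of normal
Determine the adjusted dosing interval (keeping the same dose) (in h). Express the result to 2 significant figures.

To keep the same average steady-state level, dosing rate must scale with clearance.
CL ratio = 61.2 / 100 = 0.6120
New interval (same dose) = 23.8 / 0.6120 = 38.89 h

39 h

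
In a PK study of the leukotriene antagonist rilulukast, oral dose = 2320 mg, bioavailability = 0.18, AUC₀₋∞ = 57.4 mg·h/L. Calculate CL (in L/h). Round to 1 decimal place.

7.3 L/h

CL = F·Dose / AUC = 0.18 × 2320 / 57.4 = 7.275 L/h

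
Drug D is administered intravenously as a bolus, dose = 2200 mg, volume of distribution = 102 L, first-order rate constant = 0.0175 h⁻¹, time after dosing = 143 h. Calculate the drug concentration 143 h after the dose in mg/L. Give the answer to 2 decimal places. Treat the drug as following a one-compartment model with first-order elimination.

1.77 mg/L

C₀ = Dose / Vd = 2200 / 102 = 21.57 mg/L
C = C₀ · e^(−k·t) = 21.57 × e^(−0.01750 × 143)
  = 21.57 × 0.08188 = 1.766 mg/L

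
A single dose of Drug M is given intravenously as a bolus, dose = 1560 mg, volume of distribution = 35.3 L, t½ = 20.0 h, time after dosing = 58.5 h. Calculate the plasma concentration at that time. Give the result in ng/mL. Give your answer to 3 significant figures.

C₀ = Dose / Vd = 1560 / 35.3 = 44.19 mg/L
k = ln2 / t½ = 0.693147 / 20.0 = 0.03466 h⁻¹
C = C₀ · e^(−k·t) = 44.19 × e^(−0.03466 × 58.5)
  = 44.19 × 0.1316 = 5.815 mg/L
Convert: 5.815 mg/L × 1000 = 5815 ng/mL

5820 ng/mL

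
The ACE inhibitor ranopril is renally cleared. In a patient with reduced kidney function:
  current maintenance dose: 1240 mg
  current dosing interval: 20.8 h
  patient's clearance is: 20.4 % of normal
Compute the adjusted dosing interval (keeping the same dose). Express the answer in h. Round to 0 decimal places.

To keep the same average steady-state level, dosing rate must scale with clearance.
CL ratio = 20.4 / 100 = 0.2040
New interval (same dose) = 20.8 / 0.2040 = 102.0 h

102 h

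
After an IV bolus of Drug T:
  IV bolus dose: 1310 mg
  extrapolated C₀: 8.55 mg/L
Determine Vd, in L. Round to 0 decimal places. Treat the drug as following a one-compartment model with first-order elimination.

Vd = Dose / C₀ = 1310 / 8.55 = 153.2 L

153 L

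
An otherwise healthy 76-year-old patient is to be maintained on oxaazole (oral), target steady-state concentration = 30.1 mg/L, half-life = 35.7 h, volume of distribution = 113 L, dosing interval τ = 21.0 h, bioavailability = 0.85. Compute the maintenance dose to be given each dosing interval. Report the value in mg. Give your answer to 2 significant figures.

k = ln2 / t½ = 0.693147 / 35.7 = 0.01942 h⁻¹
CL = k × Vd = 0.01942 × 113 = 2.194 L/h
At steady state, F × (Dose/τ) = Css × CL.
Dose = Css × CL × τ / F = 30.1 × 2.194 × 21.0 / 0.85 = 1632 mg

1600 mg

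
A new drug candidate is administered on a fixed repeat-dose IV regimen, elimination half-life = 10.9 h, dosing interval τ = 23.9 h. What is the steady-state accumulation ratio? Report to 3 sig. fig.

1.28

k = ln2 / t½ = 0.693147 / 10.9 = 0.06359 h⁻¹
e^(−kτ) = e^(−0.06359 × 23.9) = 0.2188
Accumulation ratio R = 1 / (1 − e^(−kτ)) = 1 / (1 − 0.2188) = 1.280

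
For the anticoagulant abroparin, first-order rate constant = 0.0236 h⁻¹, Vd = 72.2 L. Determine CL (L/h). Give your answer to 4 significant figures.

CL = k × Vd = 0.0236 × 72.2 = 1.704 L/h

1.704 L/h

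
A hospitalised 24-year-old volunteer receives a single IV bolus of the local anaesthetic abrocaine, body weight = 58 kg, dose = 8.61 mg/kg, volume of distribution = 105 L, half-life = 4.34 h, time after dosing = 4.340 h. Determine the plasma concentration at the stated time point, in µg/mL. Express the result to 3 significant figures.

2.38 µg/mL

Total dose = 8.61 × 58 = 499.4 mg
C₀ = Dose / Vd = 499.4 / 105 = 4.756 mg/L
k = ln2 / t½ = 0.693147 / 4.34 = 0.1597 h⁻¹
t / t½ = 4.340 / 4.34 = 1 half-lives
C = C₀ × (1/2)^1 = 4.756 × 0.5000 = 2.378 mg/L
(2.378 mg/L = 2.378 µg/mL)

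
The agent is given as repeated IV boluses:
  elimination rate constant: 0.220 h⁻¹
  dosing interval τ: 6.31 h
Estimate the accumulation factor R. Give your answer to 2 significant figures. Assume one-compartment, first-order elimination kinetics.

1.3

e^(−kτ) = e^(−0.2200 × 6.31) = 0.2495
Accumulation ratio R = 1 / (1 − e^(−kτ)) = 1 / (1 − 0.2495) = 1.332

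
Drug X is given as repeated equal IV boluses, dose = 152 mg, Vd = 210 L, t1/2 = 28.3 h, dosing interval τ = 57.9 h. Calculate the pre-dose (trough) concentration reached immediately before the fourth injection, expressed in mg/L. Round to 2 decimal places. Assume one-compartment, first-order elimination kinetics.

C₀ per dose = Dose / Vd = 152 / 210 = 0.7238 mg/L
k = ln2 / t½ = 0.693147 / 28.3 = 0.02449 h⁻¹
Fraction remaining after one interval: r = e^(−kτ) = e^(−0.02449 × 57.9) = 0.2422
Before dose 4, 3 doses have been given (aged 1τ, 2τ, 3τ).
C_trough = C₀ × (r + r² + … + r^3) = C₀ × r(1−r^3)/(1−r)
        = 0.7238 × 0.2422 × (1 − 0.01421) / (1 − 0.2422) = 0.2280 mg/L

0.23 mg/L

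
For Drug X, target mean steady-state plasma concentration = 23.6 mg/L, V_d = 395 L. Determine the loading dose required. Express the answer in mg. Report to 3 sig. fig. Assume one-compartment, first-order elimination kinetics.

LD = Css × Vd = 23.6 × 395 = 9322 mg

9320 mg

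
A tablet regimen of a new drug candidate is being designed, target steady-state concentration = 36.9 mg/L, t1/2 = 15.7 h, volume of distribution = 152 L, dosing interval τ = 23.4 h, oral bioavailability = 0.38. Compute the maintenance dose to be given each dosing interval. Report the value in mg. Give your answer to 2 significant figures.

15000 mg

k = ln2 / t½ = 0.693147 / 15.7 = 0.04415 h⁻¹
CL = k × Vd = 0.04415 × 152 = 6.711 L/h
At steady state, F × (Dose/τ) = Css × CL.
Dose = Css × CL × τ / F = 36.9 × 6.711 × 23.4 / 0.38 = 15250 mg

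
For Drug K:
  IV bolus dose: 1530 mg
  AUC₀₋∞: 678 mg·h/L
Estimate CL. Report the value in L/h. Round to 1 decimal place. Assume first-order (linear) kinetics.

2.3 L/h

CL = Dose / AUC = 1530 / 678 = 2.257 L/h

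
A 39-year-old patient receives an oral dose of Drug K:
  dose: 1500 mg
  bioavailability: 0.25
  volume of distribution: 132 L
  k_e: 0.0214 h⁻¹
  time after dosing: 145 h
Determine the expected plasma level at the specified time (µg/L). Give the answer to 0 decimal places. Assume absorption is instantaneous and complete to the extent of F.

128 µg/L

Amount reaching circulation = F × Dose = 0.25 × 1500 = 375.0 mg
C₀ = F·Dose / Vd = 375.0 / 132 = 2.841 mg/L
C = C₀ · e^(−k·t) = 2.841 × e^(−0.02140 × 145)
  = 2.841 × 0.04491 = 0.1276 mg/L
Convert: 0.1276 mg/L × 1000 = 127.6 µg/L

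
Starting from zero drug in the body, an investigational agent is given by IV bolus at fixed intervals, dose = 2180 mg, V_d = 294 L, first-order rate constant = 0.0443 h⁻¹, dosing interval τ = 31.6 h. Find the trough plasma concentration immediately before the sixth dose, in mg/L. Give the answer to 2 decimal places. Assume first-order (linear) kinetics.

C₀ per dose = Dose / Vd = 2180 / 294 = 7.415 mg/L
Fraction remaining after one interval: r = e^(−kτ) = e^(−0.04430 × 31.6) = 0.2466
Before dose 6, 5 doses have been given (aged 1τ, 2τ, 3τ, 4τ, 5τ).
C_trough = C₀ × (r + r² + … + r^5) = C₀ × r(1−r^5)/(1−r)
        = 7.415 × 0.2466 × (1 − 0.0009119) / (1 − 0.2466) = 2.425 mg/L

2.43 mg/L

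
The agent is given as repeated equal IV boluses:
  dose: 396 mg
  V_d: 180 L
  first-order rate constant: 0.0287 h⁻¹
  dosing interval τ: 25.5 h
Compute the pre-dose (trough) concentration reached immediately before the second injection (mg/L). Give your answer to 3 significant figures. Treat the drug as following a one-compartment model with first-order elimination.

1.06 mg/L

C₀ per dose = Dose / Vd = 396 / 180 = 2.200 mg/L
Fraction remaining after one interval: r = e^(−kτ) = e^(−0.02870 × 25.5) = 0.4810
Before dose 2, 1 dose has been given (aged 1τ).
C_trough = C₀ × r = 2.200 × 0.4810 = 1.058 mg/L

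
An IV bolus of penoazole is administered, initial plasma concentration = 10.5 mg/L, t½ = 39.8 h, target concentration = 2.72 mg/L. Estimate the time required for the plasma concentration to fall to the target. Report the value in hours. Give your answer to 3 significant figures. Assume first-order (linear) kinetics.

k = ln2 / t½ = 0.693147 / 39.8 = 0.01742 h⁻¹
t = ln(C₀ / C) / k = ln(10.50 / 2.72) / 0.01742
  = ln(3.860) / 0.01742 = 1.351 / 0.01742 = 77.55 h

77.6 h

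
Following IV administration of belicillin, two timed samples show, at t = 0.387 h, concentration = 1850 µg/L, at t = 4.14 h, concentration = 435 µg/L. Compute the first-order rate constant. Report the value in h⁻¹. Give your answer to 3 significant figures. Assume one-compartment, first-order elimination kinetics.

k = ln(C₁/C₂) / (t₂ − t₁) = ln(1850/435) / (4.14 − 0.387)
  = 1.448 / 3.753 = 0.3858 h⁻¹

0.386 h⁻¹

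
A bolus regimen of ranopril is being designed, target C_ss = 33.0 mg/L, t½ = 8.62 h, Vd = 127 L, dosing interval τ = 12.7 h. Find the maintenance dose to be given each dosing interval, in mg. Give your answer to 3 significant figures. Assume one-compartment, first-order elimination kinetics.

4280 mg

k = ln2 / t½ = 0.693147 / 8.62 = 0.08041 h⁻¹
CL = k × Vd = 0.08041 × 127 = 10.21 L/h
At steady state, Dose/τ = Css × CL.
Dose = Css × CL × τ = 33.0 × 10.21 × 12.7 = 4279 mg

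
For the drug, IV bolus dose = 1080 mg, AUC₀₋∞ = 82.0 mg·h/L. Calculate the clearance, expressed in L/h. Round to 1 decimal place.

CL = Dose / AUC = 1080 / 82.0 = 13.17 L/h

13.2 L/h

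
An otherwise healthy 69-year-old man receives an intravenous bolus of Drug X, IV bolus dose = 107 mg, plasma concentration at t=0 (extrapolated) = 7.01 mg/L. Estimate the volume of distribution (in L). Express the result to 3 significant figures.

15.3 L

Vd = Dose / C₀ = 107.0 / 7.01 = 15.26 L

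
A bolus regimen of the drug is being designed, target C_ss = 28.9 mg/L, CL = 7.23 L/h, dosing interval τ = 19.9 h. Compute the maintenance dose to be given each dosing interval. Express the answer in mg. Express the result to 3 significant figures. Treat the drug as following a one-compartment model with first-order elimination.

At steady state, Dose/τ = Css × CL.
Dose = Css × CL × τ = 28.9 × 7.230 × 19.9 = 4158 mg

4160 mg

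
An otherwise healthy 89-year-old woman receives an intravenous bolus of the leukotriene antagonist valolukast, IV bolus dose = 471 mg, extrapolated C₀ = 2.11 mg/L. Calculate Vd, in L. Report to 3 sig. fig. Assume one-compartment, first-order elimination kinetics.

Vd = Dose / C₀ = 471.0 / 2.11 = 223.2 L

223 L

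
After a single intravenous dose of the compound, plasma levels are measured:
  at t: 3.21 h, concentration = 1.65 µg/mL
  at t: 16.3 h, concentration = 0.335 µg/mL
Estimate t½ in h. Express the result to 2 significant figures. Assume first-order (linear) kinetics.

5.7 h

k = ln(C₁/C₂) / (t₂ − t₁) = ln(1.65/0.335) / (16.3 − 3.21)
  = 1.594 / 13.09 = 0.1218 h⁻¹
t½ = ln2 / k = 0.693147 / 0.1218 = 5.691 h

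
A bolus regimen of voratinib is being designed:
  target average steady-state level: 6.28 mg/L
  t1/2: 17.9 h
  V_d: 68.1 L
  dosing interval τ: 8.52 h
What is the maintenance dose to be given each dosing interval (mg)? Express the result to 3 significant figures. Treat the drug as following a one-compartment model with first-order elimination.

141 mg

k = ln2 / t½ = 0.693147 / 17.9 = 0.03872 h⁻¹
CL = k × Vd = 0.03872 × 68.1 = 2.637 L/h
At steady state, Dose/τ = Css × CL.
Dose = Css × CL × τ = 6.28 × 2.637 × 8.52 = 141.1 mg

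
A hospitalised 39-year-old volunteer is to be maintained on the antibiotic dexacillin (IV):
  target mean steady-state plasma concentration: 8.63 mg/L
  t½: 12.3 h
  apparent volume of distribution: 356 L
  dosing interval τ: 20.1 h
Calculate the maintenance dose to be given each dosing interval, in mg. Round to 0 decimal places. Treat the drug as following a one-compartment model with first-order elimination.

3480 mg

k = ln2 / t½ = 0.693147 / 12.3 = 0.05635 h⁻¹
CL = k × Vd = 0.05635 × 356 = 20.06 L/h
At steady state, Dose/τ = Css × CL.
Dose = Css × CL × τ = 8.63 × 20.06 × 20.1 = 3480 mg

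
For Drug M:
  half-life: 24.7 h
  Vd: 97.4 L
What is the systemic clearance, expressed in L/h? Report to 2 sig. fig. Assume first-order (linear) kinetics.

k = ln2 / t½ = 0.693147 / 24.7 = 0.02806 h⁻¹
CL = k × Vd = 0.02806 × 97.4 = 2.733 L/h

2.7 L/h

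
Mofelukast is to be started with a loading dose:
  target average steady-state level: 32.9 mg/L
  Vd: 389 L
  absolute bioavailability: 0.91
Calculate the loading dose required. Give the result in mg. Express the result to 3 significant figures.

14100 mg

LD = Css × Vd / F = 32.9 × 389 / 0.91 = 14060 mg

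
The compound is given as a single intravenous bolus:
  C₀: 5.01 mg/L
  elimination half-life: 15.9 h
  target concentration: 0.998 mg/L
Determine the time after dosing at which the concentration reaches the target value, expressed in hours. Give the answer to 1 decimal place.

k = ln2 / t½ = 0.693147 / 15.9 = 0.04359 h⁻¹
t = ln(C₀ / C) / k = ln(5.010 / 0.998) / 0.04359
  = ln(5.020) / 0.04359 = 1.613 / 0.04359 = 37.00 h

37.0 h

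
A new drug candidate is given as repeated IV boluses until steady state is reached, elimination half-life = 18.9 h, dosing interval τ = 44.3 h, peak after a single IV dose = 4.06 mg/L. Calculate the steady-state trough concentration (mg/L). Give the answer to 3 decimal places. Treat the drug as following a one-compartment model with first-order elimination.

0.996 mg/L

k = ln2 / t½ = 0.693147 / 18.9 = 0.03667 h⁻¹
e^(−kτ) = e^(−0.03667 × 44.3) = 0.1970
Accumulation ratio R = 1 / (1 − e^(−kτ)) = 1 / (1 − 0.1970) = 1.245
Steady-state trough = C₀ × R × e^(−kτ) = 4.06 × 1.245 × 0.1970 = 0.9958 mg/L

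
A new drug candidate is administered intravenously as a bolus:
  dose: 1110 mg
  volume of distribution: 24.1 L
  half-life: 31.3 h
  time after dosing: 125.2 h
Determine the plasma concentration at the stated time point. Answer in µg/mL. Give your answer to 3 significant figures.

2.88 µg/mL

C₀ = Dose / Vd = 1110 / 24.1 = 46.06 mg/L
k = ln2 / t½ = 0.693147 / 31.3 = 0.02215 h⁻¹
t / t½ = 125.2 / 31.3 = 4 half-lives
C = C₀ × (1/2)^4 = 46.06 × 0.06250 = 2.879 mg/L
(2.879 mg/L = 2.879 µg/mL)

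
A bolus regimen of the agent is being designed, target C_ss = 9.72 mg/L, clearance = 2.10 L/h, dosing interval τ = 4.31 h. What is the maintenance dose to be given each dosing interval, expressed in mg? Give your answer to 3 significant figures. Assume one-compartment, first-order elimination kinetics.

At steady state, Dose/τ = Css × CL.
Dose = Css × CL × τ = 9.72 × 2.100 × 4.31 = 87.98 mg

88.0 mg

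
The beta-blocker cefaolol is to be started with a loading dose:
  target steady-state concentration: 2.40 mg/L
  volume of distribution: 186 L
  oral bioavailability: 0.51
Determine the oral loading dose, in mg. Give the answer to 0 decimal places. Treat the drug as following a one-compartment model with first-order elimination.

LD = Css × Vd / F = 2.40 × 186 / 0.51 = 875.3 mg

875 mg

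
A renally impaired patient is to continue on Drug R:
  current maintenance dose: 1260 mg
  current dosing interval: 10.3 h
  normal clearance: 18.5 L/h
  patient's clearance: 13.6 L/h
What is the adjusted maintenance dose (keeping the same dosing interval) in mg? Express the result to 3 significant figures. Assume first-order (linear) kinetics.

926 mg

To keep the same average steady-state level, dosing rate must scale with clearance.
CL ratio = 13.6 / 18.5 = 0.7351
New dose (same interval) = 1260 × 0.7351 = 926.2 mg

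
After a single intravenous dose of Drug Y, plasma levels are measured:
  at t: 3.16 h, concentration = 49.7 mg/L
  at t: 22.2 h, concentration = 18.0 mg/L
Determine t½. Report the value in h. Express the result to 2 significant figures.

13 h

k = ln(C₁/C₂) / (t₂ − t₁) = ln(49.7/18.0) / (22.2 − 3.16)
  = 1.016 / 19.04 = 0.05336 h⁻¹
t½ = ln2 / k = 0.693147 / 0.05336 = 12.99 h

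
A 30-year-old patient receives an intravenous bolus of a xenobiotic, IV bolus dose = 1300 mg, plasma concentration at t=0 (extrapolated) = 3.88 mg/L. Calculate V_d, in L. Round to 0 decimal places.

335 L

Vd = Dose / C₀ = 1300 / 3.88 = 335.1 L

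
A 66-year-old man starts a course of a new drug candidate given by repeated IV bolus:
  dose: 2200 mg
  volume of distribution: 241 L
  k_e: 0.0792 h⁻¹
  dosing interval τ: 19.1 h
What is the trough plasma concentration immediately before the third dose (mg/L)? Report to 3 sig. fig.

2.45 mg/L

C₀ per dose = Dose / Vd = 2200 / 241 = 9.129 mg/L
Fraction remaining after one interval: r = e^(−kτ) = e^(−0.07920 × 19.1) = 0.2203
Before dose 3, 2 doses have been given (aged 1τ, 2τ).
C_trough = C₀ × (r + r²) = 9.129 × (0.2203 + 0.04853) = 2.454 mg/L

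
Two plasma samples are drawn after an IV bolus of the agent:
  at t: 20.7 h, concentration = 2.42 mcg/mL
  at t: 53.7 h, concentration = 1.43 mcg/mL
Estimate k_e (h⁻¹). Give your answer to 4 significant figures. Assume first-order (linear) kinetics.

0.01594 h⁻¹

k = ln(C₁/C₂) / (t₂ − t₁) = ln(2.42/1.43) / (53.7 − 20.7)
  = 0.5261 / 33.00 = 0.01594 h⁻¹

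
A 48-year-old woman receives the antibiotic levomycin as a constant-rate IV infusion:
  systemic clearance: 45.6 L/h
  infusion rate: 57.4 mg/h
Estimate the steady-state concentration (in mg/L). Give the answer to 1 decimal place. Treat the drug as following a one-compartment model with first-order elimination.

At steady state Css = R₀ / CL = 57.4 / 45.60 = 1.259 mg/L

1.3 mg/L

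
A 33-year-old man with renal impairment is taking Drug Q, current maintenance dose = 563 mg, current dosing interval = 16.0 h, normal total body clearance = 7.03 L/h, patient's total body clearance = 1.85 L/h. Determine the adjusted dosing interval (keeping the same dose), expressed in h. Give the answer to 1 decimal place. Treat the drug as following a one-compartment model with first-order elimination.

60.8 h

To keep the same average steady-state level, dosing rate must scale with clearance.
CL ratio = 1.85 / 7.03 = 0.2632
New interval (same dose) = 16.0 / 0.2632 = 60.79 h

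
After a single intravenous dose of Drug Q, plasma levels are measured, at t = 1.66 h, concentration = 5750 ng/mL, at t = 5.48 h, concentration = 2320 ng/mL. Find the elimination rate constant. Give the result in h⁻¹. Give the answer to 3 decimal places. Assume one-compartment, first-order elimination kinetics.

0.238 h⁻¹

k = ln(C₁/C₂) / (t₂ − t₁) = ln(5750/2320) / (5.48 − 1.66)
  = 0.9076 / 3.820 = 0.2376 h⁻¹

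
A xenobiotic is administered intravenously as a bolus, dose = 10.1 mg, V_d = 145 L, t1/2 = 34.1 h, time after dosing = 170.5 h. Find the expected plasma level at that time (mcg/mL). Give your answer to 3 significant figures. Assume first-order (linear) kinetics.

0.00218 mcg/mL

C₀ = Dose / Vd = 10.10 / 145 = 0.06966 mg/L
k = ln2 / t½ = 0.693147 / 34.1 = 0.02033 h⁻¹
t / t½ = 170.5 / 34.1 = 5 half-lives
C = C₀ × (1/2)^5 = 0.06966 × 0.03125 = 0.002177 mg/L
(0.002177 mg/L = 0.002177 mcg/mL)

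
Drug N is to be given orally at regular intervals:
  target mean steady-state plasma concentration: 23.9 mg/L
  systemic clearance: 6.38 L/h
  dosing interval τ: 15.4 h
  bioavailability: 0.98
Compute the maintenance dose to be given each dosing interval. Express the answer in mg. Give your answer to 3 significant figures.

2400 mg

At steady state, F × (Dose/τ) = Css × CL.
Dose = Css × CL × τ / F = 23.9 × 6.380 × 15.4 / 0.98 = 2396 mg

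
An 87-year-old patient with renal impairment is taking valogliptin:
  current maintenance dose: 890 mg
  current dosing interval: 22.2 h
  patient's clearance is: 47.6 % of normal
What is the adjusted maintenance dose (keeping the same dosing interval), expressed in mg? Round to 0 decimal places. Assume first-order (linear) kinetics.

424 mg

To keep the same average steady-state level, dosing rate must scale with clearance.
CL ratio = 47.6 / 100 = 0.4760
New dose (same interval) = 890 × 0.4760 = 423.6 mg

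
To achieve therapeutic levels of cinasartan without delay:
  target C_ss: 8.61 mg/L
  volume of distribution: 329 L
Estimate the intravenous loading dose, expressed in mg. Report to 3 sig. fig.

2830 mg

LD = Css × Vd = 8.61 × 329 = 2833 mg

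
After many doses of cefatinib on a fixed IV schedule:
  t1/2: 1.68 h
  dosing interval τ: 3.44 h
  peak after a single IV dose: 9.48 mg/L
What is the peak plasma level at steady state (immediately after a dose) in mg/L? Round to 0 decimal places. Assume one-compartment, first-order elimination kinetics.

k = ln2 / t½ = 0.693147 / 1.68 = 0.4126 h⁻¹
e^(−kτ) = e^(−0.4126 × 3.44) = 0.2419
Accumulation ratio R = 1 / (1 − e^(−kτ)) = 1 / (1 − 0.2419) = 1.319
Steady-state peak = C₀ × R = 9.48 × 1.319 = 12.50 mg/L

13 mg/L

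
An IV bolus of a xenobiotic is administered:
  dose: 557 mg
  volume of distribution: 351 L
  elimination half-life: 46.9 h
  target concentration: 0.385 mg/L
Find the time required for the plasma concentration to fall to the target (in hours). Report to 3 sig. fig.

C₀ = Dose / Vd = 557.0 / 351 = 1.587 mg/L
k = ln2 / t½ = 0.693147 / 46.9 = 0.01478 h⁻¹
t = ln(C₀ / C) / k = ln(1.587 / 0.385) / 0.01478
  = ln(4.122) / 0.01478 = 1.416 / 0.01478 = 95.81 h

95.8 h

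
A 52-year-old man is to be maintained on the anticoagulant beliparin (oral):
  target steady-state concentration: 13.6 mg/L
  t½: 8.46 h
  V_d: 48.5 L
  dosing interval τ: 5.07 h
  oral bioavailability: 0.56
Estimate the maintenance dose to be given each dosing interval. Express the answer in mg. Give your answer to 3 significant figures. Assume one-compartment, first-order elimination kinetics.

489 mg

k = ln2 / t½ = 0.693147 / 8.46 = 0.08193 h⁻¹
CL = k × Vd = 0.08193 × 48.5 = 3.974 L/h
At steady state, F × (Dose/τ) = Css × CL.
Dose = Css × CL × τ / F = 13.6 × 3.974 × 5.07 / 0.56 = 489.3 mg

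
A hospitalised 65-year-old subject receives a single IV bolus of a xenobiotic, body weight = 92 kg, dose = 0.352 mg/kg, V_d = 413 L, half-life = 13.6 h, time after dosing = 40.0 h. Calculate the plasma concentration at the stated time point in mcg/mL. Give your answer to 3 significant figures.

Total dose = 0.352 × 92 = 32.38 mg
C₀ = Dose / Vd = 32.38 / 413 = 0.07840 mg/L
k = ln2 / t½ = 0.693147 / 13.6 = 0.05097 h⁻¹
C = C₀ · e^(−k·t) = 0.07840 × e^(−0.05097 × 40.0)
  = 0.07840 × 0.1302 = 0.01021 mg/L
(0.01021 mg/L = 0.01021 mcg/mL)

0.0102 mcg/mL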